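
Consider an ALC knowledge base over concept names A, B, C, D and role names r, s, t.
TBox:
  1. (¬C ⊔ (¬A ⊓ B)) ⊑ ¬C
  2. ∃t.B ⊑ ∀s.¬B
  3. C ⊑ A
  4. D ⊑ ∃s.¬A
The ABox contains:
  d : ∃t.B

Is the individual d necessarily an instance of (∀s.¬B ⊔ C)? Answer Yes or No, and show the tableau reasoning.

Yes

1. d : (∀s.¬B ⊔ C)?  L(d) = {∃t.B} ∪ {(∃s.B ⊓ ¬C)}
   clash {B, ¬B} at an ∃-successor — d ∈ (∀s.¬B ⊔ C)
2. Hence d : (∀s.¬B ⊔ C): entailed.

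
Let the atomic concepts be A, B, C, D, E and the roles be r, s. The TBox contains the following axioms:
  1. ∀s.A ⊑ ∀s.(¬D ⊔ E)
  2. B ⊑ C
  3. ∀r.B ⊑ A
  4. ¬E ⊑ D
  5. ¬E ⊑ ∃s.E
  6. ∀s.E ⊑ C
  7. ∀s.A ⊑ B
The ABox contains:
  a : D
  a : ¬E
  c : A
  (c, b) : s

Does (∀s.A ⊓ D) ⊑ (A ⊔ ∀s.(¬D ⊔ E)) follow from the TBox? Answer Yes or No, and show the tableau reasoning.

1. (∀s.A ⊓ D) ⊑ (A ⊔ ∀s.(¬D ⊔ E))  ⇔  ((∀s.A ⊓ D) ⊓ (¬A ⊓ ∃s.(D ⊓ ¬E))) unsat w.r.t. T
   all branches close; clash {A, ¬A} at x₀
2. Hence (∀s.A ⊓ D) ⊑ (A ⊔ ∀s.(¬D ⊔ E)): entailed.

Yes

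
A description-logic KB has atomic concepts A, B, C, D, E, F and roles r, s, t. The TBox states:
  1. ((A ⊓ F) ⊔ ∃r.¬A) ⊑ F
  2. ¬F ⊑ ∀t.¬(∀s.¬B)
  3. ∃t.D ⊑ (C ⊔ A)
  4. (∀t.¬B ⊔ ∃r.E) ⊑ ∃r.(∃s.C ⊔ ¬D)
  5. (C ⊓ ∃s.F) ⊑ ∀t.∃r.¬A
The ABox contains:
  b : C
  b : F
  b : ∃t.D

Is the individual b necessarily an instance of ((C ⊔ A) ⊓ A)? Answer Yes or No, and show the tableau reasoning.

1. b : ((C ⊔ A) ⊓ A)?  L(b) = {C, F, ∃t.D} ∪ {((¬C ⊓ ¬A) ⊔ ¬A)}
   apply at b: ∃t.D⊑(C ⊔ A)
   open: L(b) ⊇ {C, F, ¬A, ∀r.¬E, ∀s.¬F, …} (+ ∃-successors) — b ∉ ((C ⊔ A) ⊓ A) possible
2. Hence b : ((C ⊔ A) ⊓ A): not entailed.

No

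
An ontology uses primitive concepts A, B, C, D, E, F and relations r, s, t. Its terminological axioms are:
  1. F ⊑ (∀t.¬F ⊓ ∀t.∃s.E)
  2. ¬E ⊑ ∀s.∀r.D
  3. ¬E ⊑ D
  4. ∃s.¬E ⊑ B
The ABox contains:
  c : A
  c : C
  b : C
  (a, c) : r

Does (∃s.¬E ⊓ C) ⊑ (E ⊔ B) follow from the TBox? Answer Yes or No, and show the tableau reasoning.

Yes

1. (∃s.¬E ⊓ C) ⊑ (E ⊔ B)  ⇔  ((∃s.¬E ⊓ C) ⊓ (¬E ⊓ ¬B)) unsat w.r.t. T
   all branches close; clash {B, ¬B} at x₀
2. Hence (∃s.¬E ⊓ C) ⊑ (E ⊔ B): entailed.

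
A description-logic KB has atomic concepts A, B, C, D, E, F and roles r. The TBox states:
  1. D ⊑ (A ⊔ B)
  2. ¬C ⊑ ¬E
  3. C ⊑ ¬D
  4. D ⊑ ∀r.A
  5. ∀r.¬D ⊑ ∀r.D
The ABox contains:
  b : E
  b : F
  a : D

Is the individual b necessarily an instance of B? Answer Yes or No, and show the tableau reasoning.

1. b : B?  L(b) = {E, F} ∪ {¬B}
   open: L(b) ⊇ {C, E, F, ¬B, ¬D, …} (+ ∃-successors) — b ∉ B possible
2. Hence b : B: not entailed.

No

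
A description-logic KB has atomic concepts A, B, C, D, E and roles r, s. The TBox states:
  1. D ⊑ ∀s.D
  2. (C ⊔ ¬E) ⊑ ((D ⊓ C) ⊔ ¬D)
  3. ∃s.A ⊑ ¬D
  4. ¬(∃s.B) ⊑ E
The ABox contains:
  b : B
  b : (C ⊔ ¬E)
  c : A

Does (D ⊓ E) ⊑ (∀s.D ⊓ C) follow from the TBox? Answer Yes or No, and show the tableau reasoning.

No

1. (D ⊓ E) ⊑ (∀s.D ⊓ C)  ⇔  ((D ⊓ E) ⊓ (∃s.¬D ⊔ ¬C)) unsat w.r.t. T
   apply at x₀: D⊑∀s.D
   open: L(x₀) ⊇ {D, E, ¬C, ∀s.D, ∀s.¬A}
2. Hence (D ⊓ E) ⊑ (∀s.D ⊓ C): not entailed.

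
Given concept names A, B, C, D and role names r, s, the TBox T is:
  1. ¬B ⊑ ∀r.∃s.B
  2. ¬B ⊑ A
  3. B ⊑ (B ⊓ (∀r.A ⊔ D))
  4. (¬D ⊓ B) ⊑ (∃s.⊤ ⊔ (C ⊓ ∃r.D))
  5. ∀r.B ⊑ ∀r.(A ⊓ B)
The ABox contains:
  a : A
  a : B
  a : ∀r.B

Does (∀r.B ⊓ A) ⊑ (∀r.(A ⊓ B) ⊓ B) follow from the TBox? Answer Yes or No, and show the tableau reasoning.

1. (∀r.B ⊓ A) ⊑ (∀r.(A ⊓ B) ⊓ B)  ⇔  ((∀r.B ⊓ A) ⊓ (∃r.(¬A ⊔ ¬B) ⊔ ¬B)) unsat w.r.t. T
   apply at x₀: ∀r.B⊑∀r.(A ⊓ B)
   open: L(x₀) ⊇ {A, D, ¬B, ∀r.(A ⊓ B), ∀r.B, …}
2. Hence (∀r.B ⊓ A) ⊑ (∀r.(A ⊓ B) ⊓ B): not entailed.

No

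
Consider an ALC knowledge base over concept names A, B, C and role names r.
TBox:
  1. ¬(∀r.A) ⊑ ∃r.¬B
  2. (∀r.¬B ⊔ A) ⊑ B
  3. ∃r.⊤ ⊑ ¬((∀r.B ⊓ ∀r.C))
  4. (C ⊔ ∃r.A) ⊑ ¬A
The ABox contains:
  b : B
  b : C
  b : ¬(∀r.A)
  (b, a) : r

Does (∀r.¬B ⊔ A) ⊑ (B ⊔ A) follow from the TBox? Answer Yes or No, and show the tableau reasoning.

Yes

1. (∀r.¬B ⊔ A) ⊑ (B ⊔ A)  ⇔  ((∀r.¬B ⊔ A) ⊓ (¬B ⊓ ¬A)) unsat w.r.t. T
   all branches close; clash {B, ¬B} at x₀
2. Hence (∀r.¬B ⊔ A) ⊑ (B ⊔ A): entailed.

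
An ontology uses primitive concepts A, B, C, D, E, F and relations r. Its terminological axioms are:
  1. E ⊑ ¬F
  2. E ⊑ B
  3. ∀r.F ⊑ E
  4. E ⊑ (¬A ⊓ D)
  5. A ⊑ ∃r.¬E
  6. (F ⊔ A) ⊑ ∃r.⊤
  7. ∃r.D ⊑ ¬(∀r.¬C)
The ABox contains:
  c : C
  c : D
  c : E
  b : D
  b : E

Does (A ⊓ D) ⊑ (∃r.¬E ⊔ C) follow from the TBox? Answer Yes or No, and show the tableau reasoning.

1. (A ⊓ D) ⊑ (∃r.¬E ⊔ C)  ⇔  ((A ⊓ D) ⊓ (∀r.E ⊓ ¬C)) unsat w.r.t. T
   all branches close; clash {A, ¬A} at x₀
2. Hence (A ⊓ D) ⊑ (∃r.¬E ⊔ C): entailed.

Yes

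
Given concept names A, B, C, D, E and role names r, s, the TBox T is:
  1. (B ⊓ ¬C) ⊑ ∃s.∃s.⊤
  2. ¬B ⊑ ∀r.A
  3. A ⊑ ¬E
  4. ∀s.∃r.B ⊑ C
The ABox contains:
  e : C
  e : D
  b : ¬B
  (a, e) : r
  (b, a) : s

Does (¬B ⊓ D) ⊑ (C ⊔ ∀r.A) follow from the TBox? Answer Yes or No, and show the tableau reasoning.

1. (¬B ⊓ D) ⊑ (C ⊔ ∀r.A)  ⇔  ((¬B ⊓ D) ⊓ (¬C ⊓ ∃r.¬A)) unsat w.r.t. T
   all branches close; clash {C, ¬C} at x₀
2. Hence (¬B ⊓ D) ⊑ (C ⊔ ∀r.A): entailed.

Yes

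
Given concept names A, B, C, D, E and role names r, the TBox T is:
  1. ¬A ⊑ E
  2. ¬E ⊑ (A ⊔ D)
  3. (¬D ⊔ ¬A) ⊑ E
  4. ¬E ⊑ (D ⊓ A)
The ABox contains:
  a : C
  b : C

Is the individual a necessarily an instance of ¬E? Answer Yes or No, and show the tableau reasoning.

No

1. a : ¬E?  L(a) = {C} ∪ {E}
   open: L(a) ⊇ {C, E} — a ∉ ¬E possible
2. Hence a : ¬E: not entailed.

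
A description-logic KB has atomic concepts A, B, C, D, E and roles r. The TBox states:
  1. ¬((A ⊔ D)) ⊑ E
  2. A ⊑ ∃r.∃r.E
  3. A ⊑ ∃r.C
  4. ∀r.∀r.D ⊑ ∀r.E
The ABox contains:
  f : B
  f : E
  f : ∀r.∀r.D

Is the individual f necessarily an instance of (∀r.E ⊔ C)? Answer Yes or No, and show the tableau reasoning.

1. f : (∀r.E ⊔ C)?  L(f) = {B, E, ∀r.∀r.D} ∪ {(∃r.¬E ⊓ ¬C)}
   clash {E, ¬E} at an ∃-successor — f ∈ (∀r.E ⊔ C)
2. Hence f : (∀r.E ⊔ C): entailed.

Yes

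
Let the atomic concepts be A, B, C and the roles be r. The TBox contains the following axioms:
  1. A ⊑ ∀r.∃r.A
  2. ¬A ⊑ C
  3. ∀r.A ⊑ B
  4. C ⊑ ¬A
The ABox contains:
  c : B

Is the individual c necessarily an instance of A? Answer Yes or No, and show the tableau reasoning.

No

1. c : A?  L(c) = {B} ∪ {¬A}
   apply at c: ¬A⊑C
   open: L(c) ⊇ {B, C, ¬A} — c ∉ A possible
2. Hence c : A: not entailed.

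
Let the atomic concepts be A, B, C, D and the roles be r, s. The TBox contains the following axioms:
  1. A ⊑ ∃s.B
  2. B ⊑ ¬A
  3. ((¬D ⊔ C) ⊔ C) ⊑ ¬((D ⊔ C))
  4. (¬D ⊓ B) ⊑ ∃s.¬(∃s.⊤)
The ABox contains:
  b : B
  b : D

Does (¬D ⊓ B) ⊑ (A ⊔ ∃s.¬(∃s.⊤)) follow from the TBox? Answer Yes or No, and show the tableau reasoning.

Yes

1. (¬D ⊓ B) ⊑ (A ⊔ ∃s.¬(∃s.⊤))  ⇔  ((¬D ⊓ B) ⊓ (¬A ⊓ ∀s.∃s.⊤)) unsat w.r.t. T
   all branches close; clash ⊥ at an ∃-successor
2. Hence (¬D ⊓ B) ⊑ (A ⊔ ∃s.¬(∃s.⊤)): entailed.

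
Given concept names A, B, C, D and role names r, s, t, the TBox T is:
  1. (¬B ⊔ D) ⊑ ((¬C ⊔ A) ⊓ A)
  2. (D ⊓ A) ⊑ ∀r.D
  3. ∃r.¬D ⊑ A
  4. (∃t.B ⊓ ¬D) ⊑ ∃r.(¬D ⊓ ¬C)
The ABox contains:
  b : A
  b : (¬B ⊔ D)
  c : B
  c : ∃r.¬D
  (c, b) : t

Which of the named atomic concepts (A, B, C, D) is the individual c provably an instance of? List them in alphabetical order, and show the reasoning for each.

{A, B}

1. c : A?  L(c) = {B, ∃r.¬D} ∪ {¬A}
   clash {A, ¬A} at c — c ∈ A
2. c : B?  L(c) = {B, ∃r.¬D} ∪ {¬B}
   clash {B, ¬B} at c — c ∈ B
3. c : C?  L(c) = {B, ∃r.¬D} ∪ {¬C}
   apply at c: ∃r.¬D⊑A
   open: L(c) ⊇ {A, B, ¬C, ¬D, ∀t.¬B, …} (+ ∃-successors) — c ∉ C possible
4. c : D?  L(c) = {B, ∃r.¬D} ∪ {¬D}
   apply at c: ∃r.¬D⊑A
   open: L(c) ⊇ {A, B, ¬D, ∀t.¬B, ∃r.¬D} (+ ∃-successors) — c ∉ D possible
5. Entailed for c: {A, B}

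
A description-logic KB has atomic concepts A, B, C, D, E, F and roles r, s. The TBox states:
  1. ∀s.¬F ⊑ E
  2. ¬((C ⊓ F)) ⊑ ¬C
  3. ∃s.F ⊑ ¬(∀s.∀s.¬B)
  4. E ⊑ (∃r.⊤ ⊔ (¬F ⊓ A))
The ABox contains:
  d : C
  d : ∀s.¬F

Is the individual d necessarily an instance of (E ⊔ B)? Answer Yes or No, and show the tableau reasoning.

1. d : (E ⊔ B)?  L(d) = {C, ∀s.¬F} ∪ {(¬E ⊓ ¬B)}
   clash {C, ¬C} at d — d ∈ (E ⊔ B)
2. Hence d : (E ⊔ B): entailed.

Yes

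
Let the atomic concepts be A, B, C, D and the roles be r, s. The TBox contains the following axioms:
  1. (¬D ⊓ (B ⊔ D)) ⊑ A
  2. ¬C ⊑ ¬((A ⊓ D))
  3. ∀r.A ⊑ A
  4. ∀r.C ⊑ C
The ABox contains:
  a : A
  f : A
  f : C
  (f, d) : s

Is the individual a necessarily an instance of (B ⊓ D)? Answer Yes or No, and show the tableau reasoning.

No

1. a : (B ⊓ D)?  L(a) = {A} ∪ {(¬B ⊔ ¬D)}
   open: L(a) ⊇ {A, C, ¬B} — a ∉ (B ⊓ D) possible
2. Hence a : (B ⊓ D): not entailed.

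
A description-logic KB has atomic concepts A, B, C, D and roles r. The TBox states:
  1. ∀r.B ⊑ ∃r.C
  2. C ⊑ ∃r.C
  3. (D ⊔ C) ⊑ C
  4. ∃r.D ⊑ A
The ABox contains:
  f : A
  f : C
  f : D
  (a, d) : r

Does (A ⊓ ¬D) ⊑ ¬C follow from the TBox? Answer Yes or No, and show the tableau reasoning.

No

1. (A ⊓ ¬D) ⊑ ¬C  ⇔  ((A ⊓ ¬D) ⊓ C) unsat w.r.t. T
   apply at x₀: C⊑∃r.C
   open: L(x₀) ⊇ {A, C, ¬D, ∃r.C} (+ ∃-successors)
2. Hence (A ⊓ ¬D) ⊑ ¬C: not entailed.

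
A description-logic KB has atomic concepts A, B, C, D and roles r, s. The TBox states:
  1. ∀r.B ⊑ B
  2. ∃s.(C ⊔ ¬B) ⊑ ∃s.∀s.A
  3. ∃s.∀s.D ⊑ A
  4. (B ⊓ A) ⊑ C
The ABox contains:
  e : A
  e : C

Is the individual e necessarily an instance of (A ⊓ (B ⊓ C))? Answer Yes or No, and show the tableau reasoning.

1. e : (A ⊓ (B ⊓ C))?  L(e) = {A, C} ∪ {(¬A ⊔ (¬B ⊔ ¬C))}
   open: L(e) ⊇ {A, C, ¬B, ∀s.(¬C ⊓ B), ∃r.¬B} (+ ∃-successors) — e ∉ (A ⊓ (B ⊓ C)) possible
2. Hence e : (A ⊓ (B ⊓ C)): not entailed.

No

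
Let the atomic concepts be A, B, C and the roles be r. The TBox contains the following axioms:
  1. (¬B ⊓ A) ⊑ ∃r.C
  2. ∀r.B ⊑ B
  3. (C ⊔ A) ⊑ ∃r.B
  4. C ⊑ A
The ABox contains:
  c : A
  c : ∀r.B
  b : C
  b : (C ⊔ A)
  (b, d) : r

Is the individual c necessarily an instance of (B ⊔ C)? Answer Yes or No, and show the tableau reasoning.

1. c : (B ⊔ C)?  L(c) = {A, ∀r.B} ∪ {(¬B ⊓ ¬C)}
   clash {B, ¬B} at c — c ∈ (B ⊔ C)
2. Hence c : (B ⊔ C): entailed.

Yes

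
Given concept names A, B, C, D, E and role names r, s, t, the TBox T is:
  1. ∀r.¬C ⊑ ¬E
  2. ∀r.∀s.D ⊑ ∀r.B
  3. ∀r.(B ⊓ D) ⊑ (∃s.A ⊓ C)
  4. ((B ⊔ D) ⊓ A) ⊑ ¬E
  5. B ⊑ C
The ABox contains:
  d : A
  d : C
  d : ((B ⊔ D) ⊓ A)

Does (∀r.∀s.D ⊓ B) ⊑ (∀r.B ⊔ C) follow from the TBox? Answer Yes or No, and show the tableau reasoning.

Yes

1. (∀r.∀s.D ⊓ B) ⊑ (∀r.B ⊔ C)  ⇔  ((∀r.∀s.D ⊓ B) ⊓ (∃r.¬B ⊓ ¬C)) unsat w.r.t. T
   all branches close; clash {C, ¬C} at x₀
2. Hence (∀r.∀s.D ⊓ B) ⊑ (∀r.B ⊔ C): entailed.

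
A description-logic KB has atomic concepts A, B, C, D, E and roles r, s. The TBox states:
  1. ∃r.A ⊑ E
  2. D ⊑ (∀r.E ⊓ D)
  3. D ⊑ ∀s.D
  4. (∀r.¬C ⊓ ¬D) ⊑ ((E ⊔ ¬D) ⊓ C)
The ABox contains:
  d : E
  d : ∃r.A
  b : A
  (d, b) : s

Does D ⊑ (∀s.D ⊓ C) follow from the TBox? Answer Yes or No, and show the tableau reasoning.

No

1. D ⊑ (∀s.D ⊓ C)  ⇔  (D ⊓ (∃s.¬D ⊔ ¬C)) unsat w.r.t. T
   apply at x₀: D⊑(∀r.E ⊓ D); D⊑∀s.D
   open: L(x₀) ⊇ {D, ¬C, ∀r.E, ∀r.¬A, ∀s.D}
2. Hence D ⊑ (∀s.D ⊓ C): not entailed.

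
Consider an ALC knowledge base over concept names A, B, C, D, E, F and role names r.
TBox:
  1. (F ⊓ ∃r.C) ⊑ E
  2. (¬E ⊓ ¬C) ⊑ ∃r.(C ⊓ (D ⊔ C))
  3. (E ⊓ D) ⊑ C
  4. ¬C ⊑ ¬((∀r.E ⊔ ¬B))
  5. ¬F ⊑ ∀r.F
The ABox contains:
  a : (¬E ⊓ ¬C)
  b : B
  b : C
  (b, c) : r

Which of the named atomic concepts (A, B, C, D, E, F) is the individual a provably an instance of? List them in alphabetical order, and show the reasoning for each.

1. a : A?  L(a) = {(¬E ⊓ ¬C)} ∪ {¬A}
   apply at a: (¬E ⊓ ¬C)⊑∃r.(C ⊓ (D ⊔ C)); ¬C⊑¬((∀r.E ⊔ ¬B))
   open: L(a) ⊇ {B, ¬A, ¬C, ¬E, ¬F, …} (+ ∃-successors) — a ∉ A possible
2. a : B?  L(a) = {(¬E ⊓ ¬C)} ∪ {¬B}
   clash {C, ¬C} at a — a ∈ B
3. a : C?  L(a) = {(¬E ⊓ ¬C)} ∪ {¬C}
   apply at a: (¬E ⊓ ¬C)⊑∃r.(C ⊓ (D ⊔ C)); ¬C⊑¬((∀r.E ⊔ ¬B))
   open: L(a) ⊇ {B, ¬C, ¬E, ¬F, ∀r.F, …} (+ ∃-successors) — a ∉ C possible
4. a : D?  L(a) = {(¬E ⊓ ¬C)} ∪ {¬D}
   apply at a: (¬E ⊓ ¬C)⊑∃r.(C ⊓ (D ⊔ C)); ¬C⊑¬((∀r.E ⊔ ¬B))
   open: L(a) ⊇ {B, ¬C, ¬D, ¬E, ¬F, …} (+ ∃-successors) — a ∉ D possible
5. a : E?  L(a) = {(¬E ⊓ ¬C)} ∪ {¬E}
   apply at a: (¬E ⊓ ¬C)⊑∃r.(C ⊓ (D ⊔ C)); ¬C⊑¬((∀r.E ⊔ ¬B))
   open: L(a) ⊇ {B, ¬C, ¬E, ¬F, ∀r.F, …} (+ ∃-successors) — a ∉ E possible
6. a : F?  L(a) = {(¬E ⊓ ¬C)} ∪ {¬F}
   apply at a: (¬E ⊓ ¬C)⊑∃r.(C ⊓ (D ⊔ C)); ¬C⊑¬((∀r.E ⊔ ¬B)); ¬F⊑∀r.F
   open: L(a) ⊇ {B, ¬C, ¬E, ¬F, ∀r.F, …} (+ ∃-successors) — a ∉ F possible
7. Entailed for a: {B}

{B}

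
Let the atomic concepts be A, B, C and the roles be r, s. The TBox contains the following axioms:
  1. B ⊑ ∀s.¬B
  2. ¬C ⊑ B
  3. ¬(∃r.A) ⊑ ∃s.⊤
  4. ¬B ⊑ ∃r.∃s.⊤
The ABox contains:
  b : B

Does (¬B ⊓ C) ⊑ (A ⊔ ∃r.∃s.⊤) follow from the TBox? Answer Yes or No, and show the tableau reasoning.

Yes

1. (¬B ⊓ C) ⊑ (A ⊔ ∃r.∃s.⊤)  ⇔  ((¬B ⊓ C) ⊓ (¬A ⊓ ∀r.∀s.⊥)) unsat w.r.t. T
   all branches close; clash ⊥ at an ∃-successor
2. Hence (¬B ⊓ C) ⊑ (A ⊔ ∃r.∃s.⊤): entailed.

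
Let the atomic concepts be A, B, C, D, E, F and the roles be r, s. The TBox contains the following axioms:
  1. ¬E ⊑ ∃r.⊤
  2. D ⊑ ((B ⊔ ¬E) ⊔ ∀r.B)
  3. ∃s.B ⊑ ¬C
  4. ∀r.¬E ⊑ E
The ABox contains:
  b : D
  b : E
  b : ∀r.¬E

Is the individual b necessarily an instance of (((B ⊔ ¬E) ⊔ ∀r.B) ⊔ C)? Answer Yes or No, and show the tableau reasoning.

1. b : (((B ⊔ ¬E) ⊔ ∀r.B) ⊔ C)?  L(b) = {D, E, ∀r.¬E} ∪ {(((¬B ⊓ E) ⊓ ∃r.¬B) ⊓ ¬C)}
   clash {B, ¬B} at an ∃-successor — b ∈ (((B ⊔ ¬E) ⊔ ∀r.B) ⊔ C)
2. Hence b : (((B ⊔ ¬E) ⊔ ∀r.B) ⊔ C): entailed.

Yes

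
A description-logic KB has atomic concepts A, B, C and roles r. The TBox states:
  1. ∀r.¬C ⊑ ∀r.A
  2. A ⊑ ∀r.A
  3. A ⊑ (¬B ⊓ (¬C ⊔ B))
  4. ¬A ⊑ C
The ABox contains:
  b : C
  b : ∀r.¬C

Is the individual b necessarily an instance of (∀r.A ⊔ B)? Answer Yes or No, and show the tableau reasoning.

Yes

1. b : (∀r.A ⊔ B)?  L(b) = {C, ∀r.¬C} ∪ {(∃r.¬A ⊓ ¬B)}
   clash {B, ¬B} at b — b ∈ (∀r.A ⊔ B)
2. Hence b : (∀r.A ⊔ B): entailed.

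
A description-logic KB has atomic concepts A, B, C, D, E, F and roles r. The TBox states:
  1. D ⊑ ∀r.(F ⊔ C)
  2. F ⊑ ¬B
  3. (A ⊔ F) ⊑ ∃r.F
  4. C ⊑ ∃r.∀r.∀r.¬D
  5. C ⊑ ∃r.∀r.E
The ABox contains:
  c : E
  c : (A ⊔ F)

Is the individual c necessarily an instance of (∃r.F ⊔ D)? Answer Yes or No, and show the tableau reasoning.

1. c : (∃r.F ⊔ D)?  L(c) = {E, (A ⊔ F)} ∪ {(∀r.¬F ⊓ ¬D)}
   clash {F, ¬F} at an ∃-successor — c ∈ (∃r.F ⊔ D)
2. Hence c : (∃r.F ⊔ D): entailed.

Yes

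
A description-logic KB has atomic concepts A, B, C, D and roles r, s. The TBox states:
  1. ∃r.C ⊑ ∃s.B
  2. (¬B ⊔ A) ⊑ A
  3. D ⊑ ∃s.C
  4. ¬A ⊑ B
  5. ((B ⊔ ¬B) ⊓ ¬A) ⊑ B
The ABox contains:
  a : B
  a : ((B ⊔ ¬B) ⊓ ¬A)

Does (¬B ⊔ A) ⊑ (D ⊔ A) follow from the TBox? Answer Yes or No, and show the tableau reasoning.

1. (¬B ⊔ A) ⊑ (D ⊔ A)  ⇔  ((¬B ⊔ A) ⊓ (¬D ⊓ ¬A)) unsat w.r.t. T
   all branches close; clash {A, ¬A} at x₀
2. Hence (¬B ⊔ A) ⊑ (D ⊔ A): entailed.

Yes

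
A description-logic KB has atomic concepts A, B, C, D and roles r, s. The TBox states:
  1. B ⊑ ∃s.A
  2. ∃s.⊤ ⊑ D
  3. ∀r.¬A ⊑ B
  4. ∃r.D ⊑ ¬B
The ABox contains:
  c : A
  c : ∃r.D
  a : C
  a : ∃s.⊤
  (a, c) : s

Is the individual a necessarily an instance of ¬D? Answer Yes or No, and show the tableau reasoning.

No

1. a : ¬D?  L(a) = {C, ∃s.⊤} ∪ {D}
   open: L(a) ⊇ {C, D, ¬B, ∃r.A, ∃s.⊤} (+ ∃-successors) — a ∉ ¬D possible
2. Hence a : ¬D: not entailed.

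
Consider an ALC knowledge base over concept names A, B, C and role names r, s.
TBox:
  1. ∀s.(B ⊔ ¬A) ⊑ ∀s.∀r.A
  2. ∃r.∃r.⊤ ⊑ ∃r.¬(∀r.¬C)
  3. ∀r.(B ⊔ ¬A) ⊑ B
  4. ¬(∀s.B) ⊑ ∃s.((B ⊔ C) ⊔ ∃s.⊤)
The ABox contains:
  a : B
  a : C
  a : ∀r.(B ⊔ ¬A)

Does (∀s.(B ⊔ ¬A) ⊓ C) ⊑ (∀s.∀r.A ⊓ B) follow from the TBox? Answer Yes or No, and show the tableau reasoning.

1. (∀s.(B ⊔ ¬A) ⊓ C) ⊑ (∀s.∀r.A ⊓ B)  ⇔  ((∀s.(B ⊔ ¬A) ⊓ C) ⊓ (∃s.∃r.¬A ⊔ ¬B)) unsat w.r.t. T
   apply at x₀: ∀s.(B ⊔ ¬A)⊑∀s.∀r.A
   open: L(x₀) ⊇ {C, ¬B, ∀s.(B ⊔ ¬A), ∀s.B, ∀s.∀r.A, …} (+ ∃-successors)
2. Hence (∀s.(B ⊔ ¬A) ⊓ C) ⊑ (∀s.∀r.A ⊓ B): not entailed.

No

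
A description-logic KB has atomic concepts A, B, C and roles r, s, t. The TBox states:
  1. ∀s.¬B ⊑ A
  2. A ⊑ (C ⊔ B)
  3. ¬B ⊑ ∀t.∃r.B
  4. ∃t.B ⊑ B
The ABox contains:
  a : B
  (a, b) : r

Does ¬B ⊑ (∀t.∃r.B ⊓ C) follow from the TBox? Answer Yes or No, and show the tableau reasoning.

No

1. ¬B ⊑ (∀t.∃r.B ⊓ C)  ⇔  (¬B ⊓ (∃t.∀r.¬B ⊔ ¬C)) unsat w.r.t. T
   apply at x₀: ¬B⊑∀t.∃r.B
   open: L(x₀) ⊇ {¬A, ¬B, ¬C, ∀t.¬B, ∀t.∃r.B, …} (+ ∃-successors)
2. Hence ¬B ⊑ (∀t.∃r.B ⊓ C): not entailed.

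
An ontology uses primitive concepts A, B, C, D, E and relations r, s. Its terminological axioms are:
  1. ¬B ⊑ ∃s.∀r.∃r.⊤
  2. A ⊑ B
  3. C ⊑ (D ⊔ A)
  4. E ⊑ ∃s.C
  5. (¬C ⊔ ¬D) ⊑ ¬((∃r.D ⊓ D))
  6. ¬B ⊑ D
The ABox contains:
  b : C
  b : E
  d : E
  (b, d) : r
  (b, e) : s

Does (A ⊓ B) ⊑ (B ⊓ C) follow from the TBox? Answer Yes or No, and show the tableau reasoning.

1. (A ⊓ B) ⊑ (B ⊓ C)  ⇔  ((A ⊓ B) ⊓ (¬B ⊔ ¬C)) unsat w.r.t. T
   open: L(x₀) ⊇ {A, B, ¬C, ¬E, ∀r.¬D}
2. Hence (A ⊓ B) ⊑ (B ⊓ C): not entailed.

No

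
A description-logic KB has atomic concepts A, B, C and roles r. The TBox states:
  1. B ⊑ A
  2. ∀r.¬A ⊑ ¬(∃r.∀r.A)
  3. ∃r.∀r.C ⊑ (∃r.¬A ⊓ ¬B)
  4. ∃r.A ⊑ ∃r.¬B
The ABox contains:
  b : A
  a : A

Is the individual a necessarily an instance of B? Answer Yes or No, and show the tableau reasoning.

No

1. a : B?  L(a) = {A} ∪ {¬B}
   open: L(a) ⊇ {A, ¬B, ∀r.¬A, ∀r.∃r.¬A, ∀r.∃r.¬C} — a ∉ B possible
2. Hence a : B: not entailed.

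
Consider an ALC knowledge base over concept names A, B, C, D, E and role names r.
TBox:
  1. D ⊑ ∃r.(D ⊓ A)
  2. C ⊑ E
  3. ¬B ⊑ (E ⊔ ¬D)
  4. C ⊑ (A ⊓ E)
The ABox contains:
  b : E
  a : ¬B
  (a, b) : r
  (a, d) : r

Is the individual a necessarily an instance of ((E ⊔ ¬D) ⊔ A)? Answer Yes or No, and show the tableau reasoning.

Yes

1. a : ((E ⊔ ¬D) ⊔ A)?  L(a) = {¬B} ∪ {((¬E ⊓ D) ⊓ ¬A)}
   clash {A, ¬A} at a — a ∈ ((E ⊔ ¬D) ⊔ A)
2. Hence a : ((E ⊔ ¬D) ⊔ A): entailed.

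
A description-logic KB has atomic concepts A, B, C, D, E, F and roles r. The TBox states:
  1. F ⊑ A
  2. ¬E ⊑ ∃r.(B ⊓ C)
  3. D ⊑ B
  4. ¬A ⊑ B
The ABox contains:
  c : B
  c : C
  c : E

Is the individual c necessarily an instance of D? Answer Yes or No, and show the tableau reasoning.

1. c : D?  L(c) = {B, C, E} ∪ {¬D}
   open: L(c) ⊇ {B, C, E, ¬D, ¬F} — c ∉ D possible
2. Hence c : D: not entailed.

No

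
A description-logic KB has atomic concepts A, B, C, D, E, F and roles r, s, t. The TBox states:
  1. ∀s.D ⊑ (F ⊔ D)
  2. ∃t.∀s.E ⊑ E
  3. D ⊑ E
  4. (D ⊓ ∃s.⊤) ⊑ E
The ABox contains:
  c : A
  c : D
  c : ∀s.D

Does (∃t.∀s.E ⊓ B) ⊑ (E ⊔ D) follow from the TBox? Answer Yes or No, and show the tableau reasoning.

Yes

1. (∃t.∀s.E ⊓ B) ⊑ (E ⊔ D)  ⇔  ((∃t.∀s.E ⊓ B) ⊓ (¬E ⊓ ¬D)) unsat w.r.t. T
   all branches close; clash {E, ¬E} at x₀
2. Hence (∃t.∀s.E ⊓ B) ⊑ (E ⊔ D): entailed.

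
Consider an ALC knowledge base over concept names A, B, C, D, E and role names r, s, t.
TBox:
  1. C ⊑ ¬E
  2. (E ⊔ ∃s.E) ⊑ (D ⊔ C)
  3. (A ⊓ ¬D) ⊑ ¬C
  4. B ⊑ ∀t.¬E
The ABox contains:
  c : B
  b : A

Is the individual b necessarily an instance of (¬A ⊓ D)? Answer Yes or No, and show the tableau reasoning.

No

1. b : (¬A ⊓ D)?  L(b) = {A} ∪ {(A ⊔ ¬D)}
   open: L(b) ⊇ {A, ¬B, ¬C, ¬E, ∀s.¬E} — b ∉ (¬A ⊓ D) possible
2. Hence b : (¬A ⊓ D): not entailed.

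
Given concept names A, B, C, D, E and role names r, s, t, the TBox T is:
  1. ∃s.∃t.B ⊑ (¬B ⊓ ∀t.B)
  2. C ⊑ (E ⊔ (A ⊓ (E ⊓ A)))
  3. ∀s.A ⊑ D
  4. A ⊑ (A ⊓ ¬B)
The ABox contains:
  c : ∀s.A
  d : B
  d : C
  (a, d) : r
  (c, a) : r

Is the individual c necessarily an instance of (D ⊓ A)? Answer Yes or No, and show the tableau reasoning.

No

1. c : (D ⊓ A)?  L(c) = {∀s.A} ∪ {(¬D ⊔ ¬A)}
   apply at c: ∀s.A⊑D
   open: L(c) ⊇ {D, ¬A, ¬C, ∀s.A, ∀s.∀t.¬B} — c ∉ (D ⊓ A) possible
2. Hence c : (D ⊓ A): not entailed.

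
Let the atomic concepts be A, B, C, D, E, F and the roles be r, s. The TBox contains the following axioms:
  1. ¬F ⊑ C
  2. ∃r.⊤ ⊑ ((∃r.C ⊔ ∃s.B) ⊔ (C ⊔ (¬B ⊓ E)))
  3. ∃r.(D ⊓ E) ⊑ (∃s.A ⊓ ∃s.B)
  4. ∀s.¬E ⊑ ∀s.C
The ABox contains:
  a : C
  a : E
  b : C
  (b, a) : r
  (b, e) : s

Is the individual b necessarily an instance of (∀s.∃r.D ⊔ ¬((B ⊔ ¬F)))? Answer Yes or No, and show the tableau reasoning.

1. b : (∀s.∃r.D ⊔ ¬((B ⊔ ¬F)))?  L(b) = {C} ∪ {(∃s.∀r.¬D ⊓ (B ⊔ ¬F))}
   open: L(b) ⊇ {B, C, ∀r.(¬D ⊔ ¬E), ∃r.C, ∃s.E, …} (+ ∃-successors) — b ∉ (∀s.∃r.D ⊔ ¬((B ⊔ ¬F))) possible
2. Hence b : (∀s.∃r.D ⊔ ¬((B ⊔ ¬F))): not entailed.

No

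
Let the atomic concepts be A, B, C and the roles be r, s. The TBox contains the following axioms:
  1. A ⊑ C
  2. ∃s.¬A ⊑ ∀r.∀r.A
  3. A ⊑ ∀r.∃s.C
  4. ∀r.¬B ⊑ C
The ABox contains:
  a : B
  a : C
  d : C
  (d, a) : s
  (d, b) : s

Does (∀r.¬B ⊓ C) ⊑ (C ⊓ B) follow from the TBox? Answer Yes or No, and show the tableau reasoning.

No

1. (∀r.¬B ⊓ C) ⊑ (C ⊓ B)  ⇔  ((∀r.¬B ⊓ C) ⊓ (¬C ⊔ ¬B)) unsat w.r.t. T
   open: L(x₀) ⊇ {C, ¬A, ¬B, ∀r.¬B, ∀s.A}
2. Hence (∀r.¬B ⊓ C) ⊑ (C ⊓ B): not entailed.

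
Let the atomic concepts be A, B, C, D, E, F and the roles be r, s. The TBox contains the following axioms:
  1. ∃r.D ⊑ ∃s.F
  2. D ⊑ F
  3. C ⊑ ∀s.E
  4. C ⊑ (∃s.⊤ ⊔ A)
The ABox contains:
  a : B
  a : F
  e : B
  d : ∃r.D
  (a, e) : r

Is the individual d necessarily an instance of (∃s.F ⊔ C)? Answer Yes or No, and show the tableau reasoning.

1. d : (∃s.F ⊔ C)?  L(d) = {∃r.D} ∪ {(∀s.¬F ⊓ ¬C)}
   clash {F, ¬F} at an ∃-successor — d ∈ (∃s.F ⊔ C)
2. Hence d : (∃s.F ⊔ C): entailed.

Yes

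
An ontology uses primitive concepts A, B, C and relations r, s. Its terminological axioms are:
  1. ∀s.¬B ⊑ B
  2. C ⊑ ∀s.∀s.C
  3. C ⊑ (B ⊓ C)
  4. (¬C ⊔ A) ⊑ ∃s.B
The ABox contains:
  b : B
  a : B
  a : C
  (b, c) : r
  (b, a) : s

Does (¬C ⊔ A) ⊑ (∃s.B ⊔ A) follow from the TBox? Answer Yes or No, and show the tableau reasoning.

1. (¬C ⊔ A) ⊑ (∃s.B ⊔ A)  ⇔  ((¬C ⊔ A) ⊓ (∀s.¬B ⊓ ¬A)) unsat w.r.t. T
   all branches close; clash {A, ¬A} at x₀
2. Hence (¬C ⊔ A) ⊑ (∃s.B ⊔ A): entailed.

Yes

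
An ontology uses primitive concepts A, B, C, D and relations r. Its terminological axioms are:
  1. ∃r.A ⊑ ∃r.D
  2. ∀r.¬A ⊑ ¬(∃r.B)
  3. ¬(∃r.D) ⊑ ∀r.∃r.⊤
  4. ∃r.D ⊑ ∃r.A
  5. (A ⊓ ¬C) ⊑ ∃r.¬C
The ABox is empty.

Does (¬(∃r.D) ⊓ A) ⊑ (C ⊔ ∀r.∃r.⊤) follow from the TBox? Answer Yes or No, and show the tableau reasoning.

1. (¬(∃r.D) ⊓ A) ⊑ (C ⊔ ∀r.∃r.⊤)  ⇔  ((∀r.¬D ⊓ A) ⊓ (¬C ⊓ ∃r.∀r.⊥)) unsat w.r.t. T
   all branches close; clash {D, ¬D} at an ∃-successor
2. Hence (¬(∃r.D) ⊓ A) ⊑ (C ⊔ ∀r.∃r.⊤): entailed.

Yes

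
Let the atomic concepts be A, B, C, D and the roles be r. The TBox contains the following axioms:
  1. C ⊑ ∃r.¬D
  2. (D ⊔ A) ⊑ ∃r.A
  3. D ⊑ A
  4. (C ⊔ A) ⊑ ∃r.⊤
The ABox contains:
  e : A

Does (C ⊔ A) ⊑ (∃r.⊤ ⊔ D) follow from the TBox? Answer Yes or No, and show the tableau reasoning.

Yes

1. (C ⊔ A) ⊑ (∃r.⊤ ⊔ D)  ⇔  ((C ⊔ A) ⊓ (∀r.⊥ ⊓ ¬D)) unsat w.r.t. T
   all branches close; clash ⊥ at an ∃-successor
2. Hence (C ⊔ A) ⊑ (∃r.⊤ ⊔ D): entailed.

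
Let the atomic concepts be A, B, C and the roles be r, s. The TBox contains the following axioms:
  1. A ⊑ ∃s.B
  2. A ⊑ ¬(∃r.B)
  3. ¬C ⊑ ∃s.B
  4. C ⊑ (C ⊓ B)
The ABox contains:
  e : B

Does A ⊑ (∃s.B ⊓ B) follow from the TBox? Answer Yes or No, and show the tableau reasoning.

No

1. A ⊑ (∃s.B ⊓ B)  ⇔  (A ⊓ (∀s.¬B ⊔ ¬B)) unsat w.r.t. T
   apply at x₀: A⊑∃s.B; A⊑¬(∃r.B)
   open: L(x₀) ⊇ {A, ¬B, ¬C, ∀r.¬B, ∃s.B} (+ ∃-successors)
2. Hence A ⊑ (∃s.B ⊓ B): not entailed.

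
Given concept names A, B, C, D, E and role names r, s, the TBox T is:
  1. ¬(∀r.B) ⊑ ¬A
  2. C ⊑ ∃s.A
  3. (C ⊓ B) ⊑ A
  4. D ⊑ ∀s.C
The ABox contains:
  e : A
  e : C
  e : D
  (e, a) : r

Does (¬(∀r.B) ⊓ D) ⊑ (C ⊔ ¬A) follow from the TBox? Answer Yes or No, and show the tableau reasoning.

1. (¬(∀r.B) ⊓ D) ⊑ (C ⊔ ¬A)  ⇔  ((∃r.¬B ⊓ D) ⊓ (¬C ⊓ A)) unsat w.r.t. T
   all branches close; clash {A, ¬A} at x₀
2. Hence (¬(∀r.B) ⊓ D) ⊑ (C ⊔ ¬A): entailed.

Yes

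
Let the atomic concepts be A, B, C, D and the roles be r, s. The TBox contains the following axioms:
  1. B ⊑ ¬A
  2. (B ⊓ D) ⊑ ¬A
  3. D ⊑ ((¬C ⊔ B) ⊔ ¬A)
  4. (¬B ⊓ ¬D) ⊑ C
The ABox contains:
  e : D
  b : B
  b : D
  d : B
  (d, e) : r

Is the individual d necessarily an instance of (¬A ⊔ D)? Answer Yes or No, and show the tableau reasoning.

1. d : (¬A ⊔ D)?  L(d) = {B} ∪ {(A ⊓ ¬D)}
   clash {A, ¬A} at d — d ∈ (¬A ⊔ D)
2. Hence d : (¬A ⊔ D): entailed.

Yes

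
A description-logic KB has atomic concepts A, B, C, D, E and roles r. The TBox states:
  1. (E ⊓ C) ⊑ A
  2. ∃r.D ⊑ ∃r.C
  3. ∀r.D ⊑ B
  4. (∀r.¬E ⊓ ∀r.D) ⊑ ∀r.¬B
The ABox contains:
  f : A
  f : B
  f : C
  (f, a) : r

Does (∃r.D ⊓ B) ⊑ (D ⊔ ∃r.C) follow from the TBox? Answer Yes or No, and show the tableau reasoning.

Yes

1. (∃r.D ⊓ B) ⊑ (D ⊔ ∃r.C)  ⇔  ((∃r.D ⊓ B) ⊓ (¬D ⊓ ∀r.¬C)) unsat w.r.t. T
   all branches close; clash {C, ¬C} at an ∃-successor
2. Hence (∃r.D ⊓ B) ⊑ (D ⊔ ∃r.C): entailed.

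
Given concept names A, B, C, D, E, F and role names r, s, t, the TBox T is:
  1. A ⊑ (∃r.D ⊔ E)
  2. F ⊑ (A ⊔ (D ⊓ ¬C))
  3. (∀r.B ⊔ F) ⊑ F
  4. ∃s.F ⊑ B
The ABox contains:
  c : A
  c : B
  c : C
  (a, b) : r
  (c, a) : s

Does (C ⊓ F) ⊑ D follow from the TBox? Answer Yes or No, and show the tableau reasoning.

No

1. (C ⊓ F) ⊑ D  ⇔  ((C ⊓ F) ⊓ ¬D) unsat w.r.t. T
   apply at x₀: F⊑(A ⊔ (D ⊓ ¬C))
   open: L(x₀) ⊇ {A, C, F, ¬D, ∀s.¬F, …} (+ ∃-successors)
2. Hence (C ⊓ F) ⊑ D: not entailed.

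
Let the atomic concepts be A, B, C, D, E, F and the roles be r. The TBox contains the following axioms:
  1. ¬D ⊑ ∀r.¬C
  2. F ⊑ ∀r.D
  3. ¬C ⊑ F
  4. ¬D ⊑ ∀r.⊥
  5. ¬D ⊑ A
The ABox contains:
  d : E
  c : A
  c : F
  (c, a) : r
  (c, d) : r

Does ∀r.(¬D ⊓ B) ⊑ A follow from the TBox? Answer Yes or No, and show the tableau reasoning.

1. ∀r.(¬D ⊓ B) ⊑ A  ⇔  (∀r.(¬D ⊓ B) ⊓ ¬A) unsat w.r.t. T
   open: L(x₀) ⊇ {C, D, ¬A, ¬F, ∀r.(¬D ⊓ B)}
2. Hence ∀r.(¬D ⊓ B) ⊑ A: not entailed.

No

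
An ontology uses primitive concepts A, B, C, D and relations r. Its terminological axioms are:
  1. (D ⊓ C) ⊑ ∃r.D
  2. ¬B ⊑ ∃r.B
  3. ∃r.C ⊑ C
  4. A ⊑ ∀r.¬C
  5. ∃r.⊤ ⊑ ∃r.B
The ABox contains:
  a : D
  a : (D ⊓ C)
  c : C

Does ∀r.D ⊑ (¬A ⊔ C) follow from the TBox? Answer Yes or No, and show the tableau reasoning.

1. ∀r.D ⊑ (¬A ⊔ C)  ⇔  (∀r.D ⊓ (A ⊓ ¬C)) unsat w.r.t. T
   apply at x₀: A⊑∀r.¬C
   open: L(x₀) ⊇ {A, B, ¬C, ∀r.D, ∀r.¬C, …}
2. Hence ∀r.D ⊑ (¬A ⊔ C): not entailed.

No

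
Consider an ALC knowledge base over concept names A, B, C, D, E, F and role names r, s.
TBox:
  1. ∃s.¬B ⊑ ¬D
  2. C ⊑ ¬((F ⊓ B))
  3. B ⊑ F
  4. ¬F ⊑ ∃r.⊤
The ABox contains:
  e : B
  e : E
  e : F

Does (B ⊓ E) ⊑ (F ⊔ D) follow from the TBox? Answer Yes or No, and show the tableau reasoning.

1. (B ⊓ E) ⊑ (F ⊔ D)  ⇔  ((B ⊓ E) ⊓ (¬F ⊓ ¬D)) unsat w.r.t. T
   all branches close; clash {F, ¬F} at x₀
2. Hence (B ⊓ E) ⊑ (F ⊔ D): entailed.

Yes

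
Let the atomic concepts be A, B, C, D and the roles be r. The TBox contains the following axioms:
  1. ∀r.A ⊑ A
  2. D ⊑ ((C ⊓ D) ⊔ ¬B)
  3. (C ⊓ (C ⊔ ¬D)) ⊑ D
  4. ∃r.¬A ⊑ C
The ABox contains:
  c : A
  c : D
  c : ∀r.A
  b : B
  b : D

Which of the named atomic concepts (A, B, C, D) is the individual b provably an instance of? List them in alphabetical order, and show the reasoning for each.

1. b : A?  L(b) = {B, D} ∪ {¬A}
   apply at b: D⊑((C ⊓ D) ⊔ ¬B)
   open: L(b) ⊇ {B, C, D, ¬A, ∃r.¬A} (+ ∃-successors) — b ∉ A possible
2. b : B?  L(b) = {B, D} ∪ {¬B}
   clash {B, ¬B} at b — b ∈ B
3. b : C?  L(b) = {B, D} ∪ {¬C}
   clash {C, ¬C} at b — b ∈ C
4. b : D?  L(b) = {B, D} ∪ {¬D}
   clash {D, ¬D} at b — b ∈ D
5. Entailed for b: {B, C, D}

{B, C, D}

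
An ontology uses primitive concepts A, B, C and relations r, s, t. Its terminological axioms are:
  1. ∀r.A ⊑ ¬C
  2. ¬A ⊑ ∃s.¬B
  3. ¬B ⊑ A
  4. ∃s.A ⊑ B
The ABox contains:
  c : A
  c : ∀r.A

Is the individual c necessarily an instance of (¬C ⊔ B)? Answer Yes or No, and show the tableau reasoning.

Yes

1. c : (¬C ⊔ B)?  L(c) = {A, ∀r.A} ∪ {(C ⊓ ¬B)}
   clash {B, ¬B} at c — c ∈ (¬C ⊔ B)
2. Hence c : (¬C ⊔ B): entailed.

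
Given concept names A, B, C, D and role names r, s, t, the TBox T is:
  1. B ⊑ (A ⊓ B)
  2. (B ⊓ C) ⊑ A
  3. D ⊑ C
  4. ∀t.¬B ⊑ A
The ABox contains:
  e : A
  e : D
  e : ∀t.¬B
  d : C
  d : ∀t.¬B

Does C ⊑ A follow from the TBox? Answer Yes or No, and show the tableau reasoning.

No

1. C ⊑ A  ⇔  (C ⊓ ¬A) unsat w.r.t. T
   open: L(x₀) ⊇ {C, ¬A, ¬B, ∃t.B} (+ ∃-successors)
2. Hence C ⊑ A: not entailed.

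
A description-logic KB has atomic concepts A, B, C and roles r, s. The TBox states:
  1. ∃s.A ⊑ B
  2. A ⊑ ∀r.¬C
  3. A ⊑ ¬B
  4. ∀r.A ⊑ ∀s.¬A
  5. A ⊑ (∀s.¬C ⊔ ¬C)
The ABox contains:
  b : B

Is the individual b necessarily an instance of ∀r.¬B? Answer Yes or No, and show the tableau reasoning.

1. b : ∀r.¬B?  L(b) = {B} ∪ {∃r.B}
   open: L(b) ⊇ {B, ¬A, ∃r.B, ∃r.¬A} (+ ∃-successors) — b ∉ ∀r.¬B possible
2. Hence b : ∀r.¬B: not entailed.

No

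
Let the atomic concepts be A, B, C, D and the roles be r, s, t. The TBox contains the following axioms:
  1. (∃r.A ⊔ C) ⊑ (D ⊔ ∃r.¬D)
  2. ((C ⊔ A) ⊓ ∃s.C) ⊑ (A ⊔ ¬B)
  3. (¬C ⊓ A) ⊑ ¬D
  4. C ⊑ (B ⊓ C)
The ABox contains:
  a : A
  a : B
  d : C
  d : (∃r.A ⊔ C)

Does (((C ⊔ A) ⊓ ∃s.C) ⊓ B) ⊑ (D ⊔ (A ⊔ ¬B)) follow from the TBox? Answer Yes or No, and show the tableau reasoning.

1. (((C ⊔ A) ⊓ ∃s.C) ⊓ B) ⊑ (D ⊔ (A ⊔ ¬B))  ⇔  ((((C ⊔ A) ⊓ ∃s.C) ⊓ B) ⊓ (¬D ⊓ (¬A ⊓ B))) unsat w.r.t. T
   all branches close; clash {A, ¬A} at x₀
2. Hence (((C ⊔ A) ⊓ ∃s.C) ⊓ B) ⊑ (D ⊔ (A ⊔ ¬B)): entailed.

Yes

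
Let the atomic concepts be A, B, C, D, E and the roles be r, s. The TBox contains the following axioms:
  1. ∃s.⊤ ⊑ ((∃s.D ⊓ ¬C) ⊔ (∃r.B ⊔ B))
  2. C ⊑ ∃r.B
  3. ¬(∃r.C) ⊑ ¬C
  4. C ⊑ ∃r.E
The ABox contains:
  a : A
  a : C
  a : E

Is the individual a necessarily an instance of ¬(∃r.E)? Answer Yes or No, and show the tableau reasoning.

No

1. a : ¬(∃r.E)?  L(a) = {A, C, E} ∪ {∃r.E}
   apply at a: C⊑∃r.B
   open: L(a) ⊇ {A, C, E, ∀s.⊥, ∃r.B, …} (+ ∃-successors) — a ∉ ¬(∃r.E) possible
2. Hence a : ¬(∃r.E): not entailed.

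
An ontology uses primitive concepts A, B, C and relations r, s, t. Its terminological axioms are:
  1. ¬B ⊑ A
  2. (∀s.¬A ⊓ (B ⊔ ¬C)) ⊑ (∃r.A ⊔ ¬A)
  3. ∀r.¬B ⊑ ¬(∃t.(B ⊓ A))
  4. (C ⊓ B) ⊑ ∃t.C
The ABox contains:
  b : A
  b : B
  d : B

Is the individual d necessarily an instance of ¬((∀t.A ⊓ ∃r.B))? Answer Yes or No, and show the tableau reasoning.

1. d : ¬((∀t.A ⊓ ∃r.B))?  L(d) = {B} ∪ {(∀t.A ⊓ ∃r.B)}
   open: L(d) ⊇ {B, ¬C, ∀t.A, ∃r.B, ∃s.A} (+ ∃-successors) — d ∉ ¬((∀t.A ⊓ ∃r.B)) possible
2. Hence d : ¬((∀t.A ⊓ ∃r.B)): not entailed.

No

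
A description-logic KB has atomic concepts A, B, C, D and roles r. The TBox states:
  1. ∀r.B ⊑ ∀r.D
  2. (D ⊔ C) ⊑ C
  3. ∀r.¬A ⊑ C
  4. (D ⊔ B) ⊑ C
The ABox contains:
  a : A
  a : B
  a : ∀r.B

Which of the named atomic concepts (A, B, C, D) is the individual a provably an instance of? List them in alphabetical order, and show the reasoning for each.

{A, B, C}

1. a : A?  L(a) = {A, B, ∀r.B} ∪ {¬A}
   clash {A, ¬A} at a — a ∈ A
2. a : B?  L(a) = {A, B, ∀r.B} ∪ {¬B}
   clash {B, ¬B} at a — a ∈ B
3. a : C?  L(a) = {A, B, ∀r.B} ∪ {¬C}
   clash {C, ¬C} at a — a ∈ C
4. a : D?  L(a) = {A, B, ∀r.B} ∪ {¬D}
   apply at a: ∀r.B⊑∀r.D
   open: L(a) ⊇ {A, B, C, ¬D, ∀r.B, …} (+ ∃-successors) — a ∉ D possible
5. Entailed for a: {A, B, C}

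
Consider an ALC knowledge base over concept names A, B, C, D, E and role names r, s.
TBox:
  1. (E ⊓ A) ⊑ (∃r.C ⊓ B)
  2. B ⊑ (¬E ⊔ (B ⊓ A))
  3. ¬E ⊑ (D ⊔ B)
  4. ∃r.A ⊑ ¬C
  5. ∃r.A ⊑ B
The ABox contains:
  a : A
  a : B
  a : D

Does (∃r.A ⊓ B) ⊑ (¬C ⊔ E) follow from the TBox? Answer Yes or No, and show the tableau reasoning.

Yes

1. (∃r.A ⊓ B) ⊑ (¬C ⊔ E)  ⇔  ((∃r.A ⊓ B) ⊓ (C ⊓ ¬E)) unsat w.r.t. T
   all branches close; clash {C, ¬C} at x₀
2. Hence (∃r.A ⊓ B) ⊑ (¬C ⊔ E): entailed.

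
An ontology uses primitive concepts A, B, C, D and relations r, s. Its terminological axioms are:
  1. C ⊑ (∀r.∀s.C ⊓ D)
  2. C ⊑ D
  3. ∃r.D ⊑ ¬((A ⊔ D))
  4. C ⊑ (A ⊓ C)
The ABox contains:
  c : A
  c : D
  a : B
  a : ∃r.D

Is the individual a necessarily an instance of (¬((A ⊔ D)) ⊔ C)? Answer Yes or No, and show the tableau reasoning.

Yes

1. a : (¬((A ⊔ D)) ⊔ C)?  L(a) = {B, ∃r.D} ∪ {((A ⊔ D) ⊓ ¬C)}
   clash {D, ¬D} at a — a ∈ (¬((A ⊔ D)) ⊔ C)
2. Hence a : (¬((A ⊔ D)) ⊔ C): entailed.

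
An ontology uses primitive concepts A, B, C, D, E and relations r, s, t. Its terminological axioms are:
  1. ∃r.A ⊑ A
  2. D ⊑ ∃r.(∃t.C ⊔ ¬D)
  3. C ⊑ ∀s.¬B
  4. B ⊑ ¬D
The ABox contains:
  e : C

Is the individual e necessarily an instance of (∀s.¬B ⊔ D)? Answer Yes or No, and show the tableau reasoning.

1. e : (∀s.¬B ⊔ D)?  L(e) = {C} ∪ {(∃s.B ⊓ ¬D)}
   clash {B, ¬B} at an ∃-successor — e ∈ (∀s.¬B ⊔ D)
2. Hence e : (∀s.¬B ⊔ D): entailed.

Yes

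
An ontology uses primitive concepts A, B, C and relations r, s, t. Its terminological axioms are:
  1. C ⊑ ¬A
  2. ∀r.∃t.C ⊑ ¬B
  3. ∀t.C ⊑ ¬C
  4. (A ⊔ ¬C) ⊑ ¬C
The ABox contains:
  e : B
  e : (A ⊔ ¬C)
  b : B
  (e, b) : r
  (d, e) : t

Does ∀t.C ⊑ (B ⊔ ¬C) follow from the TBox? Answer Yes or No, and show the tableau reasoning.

Yes

1. ∀t.C ⊑ (B ⊔ ¬C)  ⇔  (∀t.C ⊓ (¬B ⊓ C)) unsat w.r.t. T
   all branches close; clash {C, ¬C} at x₀
2. Hence ∀t.C ⊑ (B ⊔ ¬C): entailed.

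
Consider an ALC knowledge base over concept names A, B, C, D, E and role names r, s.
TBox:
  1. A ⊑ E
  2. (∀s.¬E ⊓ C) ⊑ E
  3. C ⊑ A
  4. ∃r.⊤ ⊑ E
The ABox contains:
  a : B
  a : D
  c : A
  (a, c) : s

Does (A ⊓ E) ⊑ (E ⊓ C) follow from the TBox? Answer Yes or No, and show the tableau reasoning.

No

1. (A ⊓ E) ⊑ (E ⊓ C)  ⇔  ((A ⊓ E) ⊓ (¬E ⊔ ¬C)) unsat w.r.t. T
   open: L(x₀) ⊇ {A, E, ¬C}
2. Hence (A ⊓ E) ⊑ (E ⊓ C): not entailed.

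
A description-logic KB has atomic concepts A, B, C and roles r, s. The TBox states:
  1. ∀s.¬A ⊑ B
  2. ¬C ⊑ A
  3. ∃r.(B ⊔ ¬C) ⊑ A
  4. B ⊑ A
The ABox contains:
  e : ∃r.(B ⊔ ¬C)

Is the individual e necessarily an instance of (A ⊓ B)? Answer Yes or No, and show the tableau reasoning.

No

1. e : (A ⊓ B)?  L(e) = {∃r.(B ⊔ ¬C)} ∪ {(¬A ⊔ ¬B)}
   apply at e: ∃r.(B ⊔ ¬C)⊑A
   open: L(e) ⊇ {A, C, ¬B, ∃r.(B ⊔ ¬C), ∃s.A} (+ ∃-successors) — e ∉ (A ⊓ B) possible
2. Hence e : (A ⊓ B): not entailed.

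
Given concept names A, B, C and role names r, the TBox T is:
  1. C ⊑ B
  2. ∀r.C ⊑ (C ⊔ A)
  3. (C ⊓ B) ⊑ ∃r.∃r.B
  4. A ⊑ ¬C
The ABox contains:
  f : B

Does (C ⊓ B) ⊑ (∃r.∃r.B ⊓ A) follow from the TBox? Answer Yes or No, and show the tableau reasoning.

1. (C ⊓ B) ⊑ (∃r.∃r.B ⊓ A)  ⇔  ((C ⊓ B) ⊓ (∀r.∀r.¬B ⊔ ¬A)) unsat w.r.t. T
   apply at x₀: (C ⊓ B)⊑∃r.∃r.B
   open: L(x₀) ⊇ {B, C, ¬A, ∃r.¬C, ∃r.∃r.B} (+ ∃-successors)
2. Hence (C ⊓ B) ⊑ (∃r.∃r.B ⊓ A): not entailed.

No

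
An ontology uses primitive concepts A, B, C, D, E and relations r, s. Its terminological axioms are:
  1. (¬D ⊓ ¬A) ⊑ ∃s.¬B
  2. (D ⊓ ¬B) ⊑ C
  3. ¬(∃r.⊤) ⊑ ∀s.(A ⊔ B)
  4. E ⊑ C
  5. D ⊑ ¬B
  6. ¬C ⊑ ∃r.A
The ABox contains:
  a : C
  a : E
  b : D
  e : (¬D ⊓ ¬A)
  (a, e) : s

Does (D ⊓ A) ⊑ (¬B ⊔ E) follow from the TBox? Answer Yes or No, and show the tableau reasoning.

1. (D ⊓ A) ⊑ (¬B ⊔ E)  ⇔  ((D ⊓ A) ⊓ (B ⊓ ¬E)) unsat w.r.t. T
   all branches close; clash {B, ¬B} at x₀
2. Hence (D ⊓ A) ⊑ (¬B ⊔ E): entailed.

Yes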